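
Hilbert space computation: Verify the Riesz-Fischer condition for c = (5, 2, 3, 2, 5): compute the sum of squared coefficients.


sum |c_n|^2 = 5^2 + 2^2 + 3^2 + 2^2 + 5^2
= 25 + 4 + 9 + 4 + 25
= 67

67


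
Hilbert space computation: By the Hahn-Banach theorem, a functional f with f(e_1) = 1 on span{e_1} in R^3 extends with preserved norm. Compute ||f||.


The norm of f is given by ||f|| = sup_{||x||=1} |f(x)|.
On span{e_1}, ||e_1|| = 1, so ||f|| = |f(e_1)| / ||e_1||
= |1| / 1 = 1.0000

1.0000


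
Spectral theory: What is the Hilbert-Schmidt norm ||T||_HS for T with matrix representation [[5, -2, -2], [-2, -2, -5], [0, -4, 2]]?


The Hilbert-Schmidt norm is sqrt(sum of squares of all entries).
Sum of squares = 5^2 + (-2)^2 + (-2)^2 + (-2)^2 + (-2)^2 + (-5)^2 + 0^2 + (-4)^2 + 2^2
= 25 + 4 + 4 + 4 + 4 + 25 + 0 + 16 + 4 = 86
||T||_HS = sqrt(86) = 9.2736

9.2736


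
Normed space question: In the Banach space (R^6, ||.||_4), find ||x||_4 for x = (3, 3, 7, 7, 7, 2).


The l^4 norm = (sum |x_i|^4)^(1/4)
Sum of 4th powers = 81 + 81 + 2401 + 2401 + 2401 + 16 = 7381
||x||_4 = (7381)^(1/4) = 9.2689

9.2689


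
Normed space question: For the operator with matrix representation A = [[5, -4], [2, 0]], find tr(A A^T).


trace(A * A^T) = sum of squares of all entries
= 5^2 + (-4)^2 + 2^2 + 0^2
= 25 + 16 + 4 + 0
= 45

45


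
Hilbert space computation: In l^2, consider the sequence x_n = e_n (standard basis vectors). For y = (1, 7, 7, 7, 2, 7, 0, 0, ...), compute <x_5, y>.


x_5 = e_5 is the standard basis vector with 1 in position 5.
<x_5, y> = y_5 = 2
As n -> infinity, <x_n, y> -> 0, confirming weak convergence of (x_n) to 0.

2


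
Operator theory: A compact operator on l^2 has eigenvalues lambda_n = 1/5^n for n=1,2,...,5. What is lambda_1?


The eigenvalue formula gives lambda_1 = 1/5^1
= 1/5
= 0.2000

0.2000


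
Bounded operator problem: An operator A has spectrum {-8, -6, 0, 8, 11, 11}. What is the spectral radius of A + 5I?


Spectrum of A + 5I = {-3, -1, 5, 13, 16, 16}
Spectral radius = max |lambda| over the shifted spectrum
= max(3, 1, 5, 13, 16, 16) = 16

16


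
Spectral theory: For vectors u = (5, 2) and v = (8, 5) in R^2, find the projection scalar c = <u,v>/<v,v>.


Computing <u,v> = 5*8 + 2*5 = 50
Computing <v,v> = 8^2 + 5^2 = 89
Projection coefficient = 50/89 = 0.5618

0.5618


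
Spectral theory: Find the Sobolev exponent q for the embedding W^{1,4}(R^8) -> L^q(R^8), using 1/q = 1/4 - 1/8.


Using the Sobolev embedding formula: 1/q = 1/p - k/n
1/q = 1/4 - 1/8 = 1/8
q = 1/(1/8) = 8

8.0000


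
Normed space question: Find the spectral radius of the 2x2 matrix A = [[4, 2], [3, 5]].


For a 2x2 matrix, eigenvalues satisfy lambda^2 - (trace)*lambda + det = 0
trace = 4 + 5 = 9
det = 4*5 - 2*3 = 14
discriminant = 9^2 - 4*(14) = 25
spectral radius = max |eigenvalue| = 7.0000

7.0000


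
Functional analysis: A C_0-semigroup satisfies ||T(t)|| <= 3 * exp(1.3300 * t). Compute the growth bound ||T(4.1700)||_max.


||T(4.1700)|| <= 3 * exp(1.3300 * 4.1700)
= 3 * exp(5.5461)
= 3 * 256.2363
= 768.7088

768.7088


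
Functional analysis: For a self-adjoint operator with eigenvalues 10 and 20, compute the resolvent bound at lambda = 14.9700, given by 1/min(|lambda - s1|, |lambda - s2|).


dist(14.9700, {10, 20}) = min(|14.9700 - 10|, |14.9700 - 20|)
= min(4.9700, 5.0300) = 4.9700
Resolvent bound = 1/4.9700 = 0.2012

0.2012


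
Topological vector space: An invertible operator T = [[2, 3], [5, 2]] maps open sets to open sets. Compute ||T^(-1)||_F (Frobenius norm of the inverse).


det(T) = 2*2 - 3*5 = -11
T^(-1) = (1/-11) * [[2, -3], [-5, 2]] = [[-0.1818, 0.2727], [0.4545, -0.1818]]
||T^(-1)||_F^2 = (-0.1818)^2 + 0.2727^2 + 0.4545^2 + (-0.1818)^2 = 0.3471
||T^(-1)||_F = sqrt(0.3471) = 0.5892

0.5892


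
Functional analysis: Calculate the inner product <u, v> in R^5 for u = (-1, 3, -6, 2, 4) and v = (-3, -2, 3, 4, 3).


Computing the standard inner product <u, v> = sum u_i * v_i
= -1*-3 + 3*-2 + -6*3 + 2*4 + 4*3
= 3 + -6 + -18 + 8 + 12
= -1

-1


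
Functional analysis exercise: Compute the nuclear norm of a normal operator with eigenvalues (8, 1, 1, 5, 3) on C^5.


For a normal operator, singular values equal |eigenvalues|.
Trace norm = sum |lambda_i| = 8 + 1 + 1 + 5 + 3
= 18

18


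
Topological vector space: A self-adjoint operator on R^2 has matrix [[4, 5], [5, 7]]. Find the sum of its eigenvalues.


For a self-adjoint (symmetric) matrix, the eigenvalues are real.
The sum of eigenvalues equals the trace of the matrix.
trace = 4 + 7 = 11

11


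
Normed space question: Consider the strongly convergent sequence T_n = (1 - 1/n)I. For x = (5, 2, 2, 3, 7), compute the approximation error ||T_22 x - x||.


T_22 x - x = (1 - 1/22)x - x = -x/22
||x|| = sqrt(91) = 9.5394
||T_22 x - x|| = ||x||/22 = 9.5394/22 = 0.4336

0.4336


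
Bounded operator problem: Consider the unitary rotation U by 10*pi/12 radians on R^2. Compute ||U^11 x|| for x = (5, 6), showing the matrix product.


U is a rotation by theta = 10*pi/12
U^11 = rotation by 11*theta = 110*pi/12 = 14*pi/12 (mod 2*pi)
cos(14*pi/12) = -0.8660, sin(14*pi/12) = -0.5000
U^11 x = (-0.8660 * 5 - -0.5000 * 6, -0.5000 * 5 + -0.8660 * 6)
= (-1.3301, -7.6962)
||U^11 x|| = sqrt((-1.3301)^2 + (-7.6962)^2) = sqrt(61.0000) = 7.8102

7.8102


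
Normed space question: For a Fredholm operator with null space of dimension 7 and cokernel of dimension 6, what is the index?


The Fredholm index is defined as ind(T) = dim(ker T) - dim(coker T)
= 7 - 6
= 1

1


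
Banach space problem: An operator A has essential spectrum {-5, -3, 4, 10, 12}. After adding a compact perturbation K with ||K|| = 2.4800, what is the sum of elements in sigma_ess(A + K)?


By Weyl's theorem, the essential spectrum is invariant under compact perturbations.
sigma_ess(A + K) = sigma_ess(A) = {-5, -3, 4, 10, 12}
Sum = -5 + -3 + 4 + 10 + 12 = 18

18


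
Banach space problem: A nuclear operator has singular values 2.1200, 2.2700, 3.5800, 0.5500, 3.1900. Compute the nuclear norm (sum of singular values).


The nuclear norm is the sum of all singular values.
||T||_1 = 2.1200 + 2.2700 + 3.5800 + 0.5500 + 3.1900
= 11.7100

11.7100


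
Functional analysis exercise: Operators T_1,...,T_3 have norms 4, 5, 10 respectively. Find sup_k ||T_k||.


By the Uniform Boundedness Principle, the supremum of norms is finite.
sup_k ||T_k|| = max(4, 5, 10) = 10

10


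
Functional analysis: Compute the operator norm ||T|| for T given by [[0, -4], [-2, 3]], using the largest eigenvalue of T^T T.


A^T A = [[4, -6], [-6, 25]]
trace(A^T A) = 29, det(A^T A) = 64
discriminant = 29^2 - 4*64 = 585
Largest eigenvalue of A^T A = (trace + sqrt(disc))/2 = 26.5934
||T|| = sqrt(26.5934) = 5.1569

5.1569


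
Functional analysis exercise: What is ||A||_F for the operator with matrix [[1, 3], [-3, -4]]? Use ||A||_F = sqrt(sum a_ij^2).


||A||_F^2 = sum a_ij^2
= 1^2 + 3^2 + (-3)^2 + (-4)^2
= 1 + 9 + 9 + 16 = 35
||A||_F = sqrt(35) = 5.9161

5.9161


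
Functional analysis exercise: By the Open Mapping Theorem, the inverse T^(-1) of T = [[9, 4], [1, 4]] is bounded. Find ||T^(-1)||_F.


det(T) = 9*4 - 4*1 = 32
T^(-1) = (1/32) * [[4, -4], [-1, 9]] = [[0.1250, -0.1250], [-0.0312, 0.2812]]
||T^(-1)||_F^2 = 0.1250^2 + (-0.1250)^2 + (-0.0312)^2 + 0.2812^2 = 0.1113
||T^(-1)||_F = sqrt(0.1113) = 0.3337

0.3337


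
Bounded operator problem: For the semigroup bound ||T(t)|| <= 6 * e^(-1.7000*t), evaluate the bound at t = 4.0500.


||T(4.0500)|| <= 6 * exp(-1.7000 * 4.0500)
= 6 * exp(-6.8850)
= 6 * 0.0010
= 0.0061

0.0061


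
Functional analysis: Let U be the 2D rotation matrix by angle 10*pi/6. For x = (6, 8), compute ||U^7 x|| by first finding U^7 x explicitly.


U is a rotation by theta = 10*pi/6
U^7 = rotation by 7*theta = 70*pi/6 = 10*pi/6 (mod 2*pi)
cos(10*pi/6) = 0.5000, sin(10*pi/6) = -0.8660
U^7 x = (0.5000 * 6 - -0.8660 * 8, -0.8660 * 6 + 0.5000 * 8)
= (9.9282, -1.1962)
||U^7 x|| = sqrt(9.9282^2 + (-1.1962)^2) = sqrt(100.0000) = 10.0000

10.0000


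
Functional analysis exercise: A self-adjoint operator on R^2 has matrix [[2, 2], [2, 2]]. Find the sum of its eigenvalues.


For a self-adjoint (symmetric) matrix, the eigenvalues are real.
The sum of eigenvalues equals the trace of the matrix.
trace = 2 + 2 = 4

4


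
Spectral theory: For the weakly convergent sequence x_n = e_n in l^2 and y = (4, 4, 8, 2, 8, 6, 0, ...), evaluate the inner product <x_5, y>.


x_5 = e_5 is the standard basis vector with 1 in position 5.
<x_5, y> = y_5 = 8
As n -> infinity, <x_n, y> -> 0, confirming weak convergence of (x_n) to 0.

8


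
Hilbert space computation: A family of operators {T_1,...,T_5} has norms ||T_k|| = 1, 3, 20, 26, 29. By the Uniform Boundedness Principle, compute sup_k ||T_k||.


By the Uniform Boundedness Principle, the supremum of norms is finite.
sup_k ||T_k|| = max(1, 3, 20, 26, 29) = 29

29


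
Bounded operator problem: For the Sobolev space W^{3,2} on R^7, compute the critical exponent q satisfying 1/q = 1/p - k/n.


Using the Sobolev embedding formula: 1/q = 1/p - k/n
1/q = 1/2 - 3/7 = 1/14
q = 1/(1/14) = 14

14.0000


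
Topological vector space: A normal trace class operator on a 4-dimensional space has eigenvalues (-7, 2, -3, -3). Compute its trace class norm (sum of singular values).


For a normal operator, singular values equal |eigenvalues|.
Trace norm = sum |lambda_i| = 7 + 2 + 3 + 3
= 15

15


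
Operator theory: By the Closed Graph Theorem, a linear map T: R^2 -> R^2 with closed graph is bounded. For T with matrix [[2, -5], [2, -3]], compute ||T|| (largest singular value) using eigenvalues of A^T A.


A^T A = [[8, -16], [-16, 34]]
trace(A^T A) = 42, det(A^T A) = 16
discriminant = 42^2 - 4*16 = 1700
Largest eigenvalue of A^T A = (trace + sqrt(disc))/2 = 41.6155
||T|| = sqrt(41.6155) = 6.4510

6.4510


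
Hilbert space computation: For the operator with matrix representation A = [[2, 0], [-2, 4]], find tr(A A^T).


trace(A * A^T) = sum of squares of all entries
= 2^2 + 0^2 + (-2)^2 + 4^2
= 4 + 0 + 4 + 16
= 24

24


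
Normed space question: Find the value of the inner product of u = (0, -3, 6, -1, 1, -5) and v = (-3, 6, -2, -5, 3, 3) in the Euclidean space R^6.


Computing the standard inner product <u, v> = sum u_i * v_i
= 0*-3 + -3*6 + 6*-2 + -1*-5 + 1*3 + -5*3
= 0 + -18 + -12 + 5 + 3 + -15
= -37

-37


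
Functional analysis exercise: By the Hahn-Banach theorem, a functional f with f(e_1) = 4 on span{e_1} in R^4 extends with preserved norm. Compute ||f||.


The norm of f is given by ||f|| = sup_{||x||=1} |f(x)|.
On span{e_1}, ||e_1|| = 1, so ||f|| = |f(e_1)| / ||e_1||
= |4| / 1 = 4.0000

4.0000


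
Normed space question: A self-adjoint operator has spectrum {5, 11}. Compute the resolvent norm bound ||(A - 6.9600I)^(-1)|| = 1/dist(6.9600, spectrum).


dist(6.9600, {5, 11}) = min(|6.9600 - 5|, |6.9600 - 11|)
= min(1.9600, 4.0400) = 1.9600
Resolvent bound = 1/1.9600 = 0.5102

0.5102


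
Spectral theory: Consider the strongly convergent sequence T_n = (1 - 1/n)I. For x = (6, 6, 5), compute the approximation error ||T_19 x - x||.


T_19 x - x = (1 - 1/19)x - x = -x/19
||x|| = sqrt(97) = 9.8489
||T_19 x - x|| = ||x||/19 = 9.8489/19 = 0.5184

0.5184


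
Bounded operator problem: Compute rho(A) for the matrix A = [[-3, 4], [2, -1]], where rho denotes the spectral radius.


For a 2x2 matrix, eigenvalues satisfy lambda^2 - (trace)*lambda + det = 0
trace = -3 + -1 = -4
det = -3*-1 - 4*2 = -5
discriminant = (-4)^2 - 4*(-5) = 36
spectral radius = max |eigenvalue| = 5.0000

5.0000


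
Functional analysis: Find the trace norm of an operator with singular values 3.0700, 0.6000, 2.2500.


The nuclear norm is the sum of all singular values.
||T||_1 = 3.0700 + 0.6000 + 2.2500
= 5.9200

5.9200


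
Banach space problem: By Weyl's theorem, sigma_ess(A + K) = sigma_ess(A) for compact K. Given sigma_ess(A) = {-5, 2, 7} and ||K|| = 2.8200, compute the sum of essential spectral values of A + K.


By Weyl's theorem, the essential spectrum is invariant under compact perturbations.
sigma_ess(A + K) = sigma_ess(A) = {-5, 2, 7}
Sum = -5 + 2 + 7 = 4

4


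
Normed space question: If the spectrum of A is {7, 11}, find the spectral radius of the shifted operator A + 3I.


Spectrum of A + 3I = {10, 14}
Spectral radius = max |lambda| over the shifted spectrum
= max(10, 14) = 14

14


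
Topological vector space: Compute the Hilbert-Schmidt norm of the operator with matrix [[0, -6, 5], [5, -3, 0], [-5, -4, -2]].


The Hilbert-Schmidt norm is sqrt(sum of squares of all entries).
Sum of squares = 0^2 + (-6)^2 + 5^2 + 5^2 + (-3)^2 + 0^2 + (-5)^2 + (-4)^2 + (-2)^2
= 0 + 36 + 25 + 25 + 9 + 0 + 25 + 16 + 4 = 140
||T||_HS = sqrt(140) = 11.8322

11.8322


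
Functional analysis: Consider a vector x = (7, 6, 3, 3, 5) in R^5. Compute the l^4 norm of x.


The l^4 norm = (sum |x_i|^4)^(1/4)
Sum of 4th powers = 2401 + 1296 + 81 + 81 + 625 = 4484
||x||_4 = (4484)^(1/4) = 8.1831

8.1831


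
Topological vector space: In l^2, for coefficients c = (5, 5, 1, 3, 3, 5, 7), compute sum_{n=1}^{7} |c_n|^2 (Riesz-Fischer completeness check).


sum |c_n|^2 = 5^2 + 5^2 + 1^2 + 3^2 + 3^2 + 5^2 + 7^2
= 25 + 25 + 1 + 9 + 9 + 25 + 49
= 143

143


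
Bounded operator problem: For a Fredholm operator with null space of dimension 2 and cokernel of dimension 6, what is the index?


The Fredholm index is defined as ind(T) = dim(ker T) - dim(coker T)
= 2 - 6
= -4

-4


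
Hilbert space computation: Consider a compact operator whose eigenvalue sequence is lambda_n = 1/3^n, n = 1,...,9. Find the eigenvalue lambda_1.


The eigenvalue formula gives lambda_1 = 1/3^1
= 1/3
= 0.3333

0.3333


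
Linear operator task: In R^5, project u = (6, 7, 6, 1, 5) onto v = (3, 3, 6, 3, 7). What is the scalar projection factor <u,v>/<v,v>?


Computing <u,v> = 6*3 + 7*3 + 6*6 + 1*3 + 5*7 = 113
Computing <v,v> = 3^2 + 3^2 + 6^2 + 3^2 + 7^2 = 112
Projection coefficient = 113/112 = 1.0089

1.0089


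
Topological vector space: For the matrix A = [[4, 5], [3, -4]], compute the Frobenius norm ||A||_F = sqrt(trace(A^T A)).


||A||_F^2 = sum a_ij^2
= 4^2 + 5^2 + 3^2 + (-4)^2
= 16 + 25 + 9 + 16 = 66
||A||_F = sqrt(66) = 8.1240

8.1240


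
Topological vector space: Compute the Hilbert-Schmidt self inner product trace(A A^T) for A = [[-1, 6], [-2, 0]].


trace(A * A^T) = sum of squares of all entries
= (-1)^2 + 6^2 + (-2)^2 + 0^2
= 1 + 36 + 4 + 0
= 41

41


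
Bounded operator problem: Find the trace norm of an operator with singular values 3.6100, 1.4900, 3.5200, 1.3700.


The nuclear norm is the sum of all singular values.
||T||_1 = 3.6100 + 1.4900 + 3.5200 + 1.3700
= 9.9900

9.9900


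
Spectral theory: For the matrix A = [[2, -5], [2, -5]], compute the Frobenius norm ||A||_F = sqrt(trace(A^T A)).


||A||_F^2 = sum a_ij^2
= 2^2 + (-5)^2 + 2^2 + (-5)^2
= 4 + 25 + 4 + 25 = 58
||A||_F = sqrt(58) = 7.6158

7.6158


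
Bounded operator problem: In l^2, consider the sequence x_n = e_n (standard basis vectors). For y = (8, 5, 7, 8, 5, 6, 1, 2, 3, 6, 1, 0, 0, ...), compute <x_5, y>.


x_5 = e_5 is the standard basis vector with 1 in position 5.
<x_5, y> = y_5 = 5
As n -> infinity, <x_n, y> -> 0, confirming weak convergence of (x_n) to 0.

5


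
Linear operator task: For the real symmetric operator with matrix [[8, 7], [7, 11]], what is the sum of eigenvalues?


For a self-adjoint (symmetric) matrix, the eigenvalues are real.
The sum of eigenvalues equals the trace of the matrix.
trace = 8 + 11 = 19

19


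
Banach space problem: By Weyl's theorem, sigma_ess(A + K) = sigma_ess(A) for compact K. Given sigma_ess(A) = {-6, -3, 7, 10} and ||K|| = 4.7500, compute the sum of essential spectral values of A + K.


By Weyl's theorem, the essential spectrum is invariant under compact perturbations.
sigma_ess(A + K) = sigma_ess(A) = {-6, -3, 7, 10}
Sum = -6 + -3 + 7 + 10 = 8

8


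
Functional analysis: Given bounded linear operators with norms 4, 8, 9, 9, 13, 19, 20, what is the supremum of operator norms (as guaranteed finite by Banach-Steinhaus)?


By the Uniform Boundedness Principle, the supremum of norms is finite.
sup_k ||T_k|| = max(4, 8, 9, 9, 13, 19, 20) = 20

20


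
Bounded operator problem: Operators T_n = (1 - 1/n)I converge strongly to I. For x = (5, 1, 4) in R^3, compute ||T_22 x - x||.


T_22 x - x = (1 - 1/22)x - x = -x/22
||x|| = sqrt(42) = 6.4807
||T_22 x - x|| = ||x||/22 = 6.4807/22 = 0.2946

0.2946


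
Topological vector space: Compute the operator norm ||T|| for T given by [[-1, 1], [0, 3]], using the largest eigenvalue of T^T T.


A^T A = [[1, -1], [-1, 10]]
trace(A^T A) = 11, det(A^T A) = 9
discriminant = 11^2 - 4*9 = 85
Largest eigenvalue of A^T A = (trace + sqrt(disc))/2 = 10.1098
||T|| = sqrt(10.1098) = 3.1796

3.1796


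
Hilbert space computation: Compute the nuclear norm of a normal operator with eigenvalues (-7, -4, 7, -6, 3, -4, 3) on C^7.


For a normal operator, singular values equal |eigenvalues|.
Trace norm = sum |lambda_i| = 7 + 4 + 7 + 6 + 3 + 4 + 3
= 34

34


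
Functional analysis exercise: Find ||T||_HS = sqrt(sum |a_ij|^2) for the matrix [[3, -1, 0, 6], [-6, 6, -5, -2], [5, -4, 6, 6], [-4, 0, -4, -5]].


The Hilbert-Schmidt norm is sqrt(sum of squares of all entries).
Sum of squares = 3^2 + (-1)^2 + 0^2 + 6^2 + (-6)^2 + 6^2 + (-5)^2 + (-2)^2 + 5^2 + (-4)^2 + 6^2 + 6^2 + (-4)^2 + 0^2 + (-4)^2 + (-5)^2
= 9 + 1 + 0 + 36 + 36 + 36 + 25 + 4 + 25 + 16 + 36 + 36 + 16 + 0 + 16 + 25 = 317
||T||_HS = sqrt(317) = 17.8045

17.8045


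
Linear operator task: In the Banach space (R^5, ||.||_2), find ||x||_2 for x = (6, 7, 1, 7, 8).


The l^2 norm = (sum |x_i|^2)^(1/2)
Sum of 2th powers = 36 + 49 + 1 + 49 + 64 = 199
||x||_2 = (199)^(1/2) = 14.1067

14.1067


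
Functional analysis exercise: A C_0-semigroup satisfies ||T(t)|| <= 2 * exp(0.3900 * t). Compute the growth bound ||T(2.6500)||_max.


||T(2.6500)|| <= 2 * exp(0.3900 * 2.6500)
= 2 * exp(1.0335)
= 2 * 2.8109
= 5.6218

5.6218


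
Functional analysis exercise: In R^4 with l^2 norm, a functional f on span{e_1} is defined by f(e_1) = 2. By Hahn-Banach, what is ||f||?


The norm of f is given by ||f|| = sup_{||x||=1} |f(x)|.
On span{e_1}, ||e_1|| = 1, so ||f|| = |f(e_1)| / ||e_1||
= |2| / 1 = 2.0000

2.0000


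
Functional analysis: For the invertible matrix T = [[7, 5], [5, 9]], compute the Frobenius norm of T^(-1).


det(T) = 7*9 - 5*5 = 38
T^(-1) = (1/38) * [[9, -5], [-5, 7]] = [[0.2368, -0.1316], [-0.1316, 0.1842]]
||T^(-1)||_F^2 = 0.2368^2 + (-0.1316)^2 + (-0.1316)^2 + 0.1842^2 = 0.1247
||T^(-1)||_F = sqrt(0.1247) = 0.3531

0.3531


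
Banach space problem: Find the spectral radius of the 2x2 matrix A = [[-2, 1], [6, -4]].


For a 2x2 matrix, eigenvalues satisfy lambda^2 - (trace)*lambda + det = 0
trace = -2 + -4 = -6
det = -2*-4 - 1*6 = 2
discriminant = (-6)^2 - 4*(2) = 28
spectral radius = max |eigenvalue| = 5.6458

5.6458


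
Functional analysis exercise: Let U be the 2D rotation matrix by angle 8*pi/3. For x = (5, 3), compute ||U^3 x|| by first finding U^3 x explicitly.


U is a rotation by theta = 8*pi/3
U^3 = rotation by 3*theta = 24*pi/3 = 0*pi/3 (mod 2*pi)
cos(0*pi/3) = 1.0000, sin(0*pi/3) = 0.0000
U^3 x = (1.0000 * 5 - 0.0000 * 3, 0.0000 * 5 + 1.0000 * 3)
= (5.0000, 3.0000)
||U^3 x|| = sqrt(5.0000^2 + 3.0000^2) = sqrt(34.0000) = 5.8310

5.8310


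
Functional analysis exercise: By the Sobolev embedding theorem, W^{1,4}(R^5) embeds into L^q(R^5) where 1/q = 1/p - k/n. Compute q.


Using the Sobolev embedding formula: 1/q = 1/p - k/n
1/q = 1/4 - 1/5 = 1/20
q = 1/(1/20) = 20

20.0000


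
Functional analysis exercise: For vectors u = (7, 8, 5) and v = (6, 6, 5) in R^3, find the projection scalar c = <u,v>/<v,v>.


Computing <u,v> = 7*6 + 8*6 + 5*5 = 115
Computing <v,v> = 6^2 + 6^2 + 5^2 = 97
Projection coefficient = 115/97 = 1.1856

1.1856


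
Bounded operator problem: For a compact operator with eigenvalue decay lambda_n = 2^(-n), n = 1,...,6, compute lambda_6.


The eigenvalue formula gives lambda_6 = 1/2^6
= 1/64
= 0.0156

0.0156


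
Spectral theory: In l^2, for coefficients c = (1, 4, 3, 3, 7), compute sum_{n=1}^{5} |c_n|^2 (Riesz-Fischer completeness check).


sum |c_n|^2 = 1^2 + 4^2 + 3^2 + 3^2 + 7^2
= 1 + 16 + 9 + 9 + 49
= 84

84


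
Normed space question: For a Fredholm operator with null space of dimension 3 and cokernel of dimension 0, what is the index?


The Fredholm index is defined as ind(T) = dim(ker T) - dim(coker T)
= 3 - 0
= 3

3


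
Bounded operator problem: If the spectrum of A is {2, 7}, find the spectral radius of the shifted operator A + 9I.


Spectrum of A + 9I = {11, 16}
Spectral radius = max |lambda| over the shifted spectrum
= max(11, 16) = 16

16


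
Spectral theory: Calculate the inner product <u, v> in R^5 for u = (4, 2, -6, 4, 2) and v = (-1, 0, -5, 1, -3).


Computing the standard inner product <u, v> = sum u_i * v_i
= 4*-1 + 2*0 + -6*-5 + 4*1 + 2*-3
= -4 + 0 + 30 + 4 + -6
= 24

24


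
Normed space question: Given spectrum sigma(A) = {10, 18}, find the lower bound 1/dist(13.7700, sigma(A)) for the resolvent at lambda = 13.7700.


dist(13.7700, {10, 18}) = min(|13.7700 - 10|, |13.7700 - 18|)
= min(3.7700, 4.2300) = 3.7700
Resolvent bound = 1/3.7700 = 0.2653

0.2653


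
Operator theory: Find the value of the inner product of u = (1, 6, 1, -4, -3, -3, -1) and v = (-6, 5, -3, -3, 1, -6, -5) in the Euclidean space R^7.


Computing the standard inner product <u, v> = sum u_i * v_i
= 1*-6 + 6*5 + 1*-3 + -4*-3 + -3*1 + -3*-6 + -1*-5
= -6 + 30 + -3 + 12 + -3 + 18 + 5
= 53

53


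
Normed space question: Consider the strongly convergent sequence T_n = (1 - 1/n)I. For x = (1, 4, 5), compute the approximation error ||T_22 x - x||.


T_22 x - x = (1 - 1/22)x - x = -x/22
||x|| = sqrt(42) = 6.4807
||T_22 x - x|| = ||x||/22 = 6.4807/22 = 0.2946

0.2946


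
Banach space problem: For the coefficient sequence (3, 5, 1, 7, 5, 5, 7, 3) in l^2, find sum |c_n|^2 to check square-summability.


sum |c_n|^2 = 3^2 + 5^2 + 1^2 + 7^2 + 5^2 + 5^2 + 7^2 + 3^2
= 9 + 25 + 1 + 49 + 25 + 25 + 49 + 9
= 192

192


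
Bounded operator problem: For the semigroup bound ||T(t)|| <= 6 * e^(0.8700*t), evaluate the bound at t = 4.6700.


||T(4.6700)|| <= 6 * exp(0.8700 * 4.6700)
= 6 * exp(4.0629)
= 6 * 58.1427
= 348.8561

348.8561


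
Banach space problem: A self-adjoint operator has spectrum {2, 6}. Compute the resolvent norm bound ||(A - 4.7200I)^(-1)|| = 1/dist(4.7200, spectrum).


dist(4.7200, {2, 6}) = min(|4.7200 - 2|, |4.7200 - 6|)
= min(2.7200, 1.2800) = 1.2800
Resolvent bound = 1/1.2800 = 0.7812

0.7812


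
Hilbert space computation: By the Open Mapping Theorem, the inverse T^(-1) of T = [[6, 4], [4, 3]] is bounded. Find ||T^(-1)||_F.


det(T) = 6*3 - 4*4 = 2
T^(-1) = (1/2) * [[3, -4], [-4, 6]] = [[1.5000, -2.0000], [-2.0000, 3.0000]]
||T^(-1)||_F^2 = 1.5000^2 + (-2.0000)^2 + (-2.0000)^2 + 3.0000^2 = 19.2500
||T^(-1)||_F = sqrt(19.2500) = 4.3875

4.3875


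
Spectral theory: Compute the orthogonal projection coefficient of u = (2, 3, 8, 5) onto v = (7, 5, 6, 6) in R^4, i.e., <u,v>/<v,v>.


Computing <u,v> = 2*7 + 3*5 + 8*6 + 5*6 = 107
Computing <v,v> = 7^2 + 5^2 + 6^2 + 6^2 = 146
Projection coefficient = 107/146 = 0.7329

0.7329


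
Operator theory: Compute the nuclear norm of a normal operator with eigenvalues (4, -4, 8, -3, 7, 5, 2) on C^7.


For a normal operator, singular values equal |eigenvalues|.
Trace norm = sum |lambda_i| = 4 + 4 + 8 + 3 + 7 + 5 + 2
= 33

33


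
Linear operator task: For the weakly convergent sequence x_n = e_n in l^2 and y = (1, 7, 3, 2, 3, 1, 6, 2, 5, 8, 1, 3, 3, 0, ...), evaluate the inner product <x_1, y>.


x_1 = e_1 is the standard basis vector with 1 in position 1.
<x_1, y> = y_1 = 1
As n -> infinity, <x_n, y> -> 0, confirming weak convergence of (x_n) to 0.

1


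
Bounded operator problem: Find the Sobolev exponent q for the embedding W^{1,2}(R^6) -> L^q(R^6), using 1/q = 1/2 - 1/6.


Using the Sobolev embedding formula: 1/q = 1/p - k/n
1/q = 1/2 - 1/6 = 1/3
q = 1/(1/3) = 3

3.0000


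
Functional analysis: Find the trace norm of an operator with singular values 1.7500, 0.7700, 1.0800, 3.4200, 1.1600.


The nuclear norm is the sum of all singular values.
||T||_1 = 1.7500 + 0.7700 + 1.0800 + 3.4200 + 1.1600
= 8.1800

8.1800


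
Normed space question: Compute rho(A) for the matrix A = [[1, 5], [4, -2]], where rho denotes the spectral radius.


For a 2x2 matrix, eigenvalues satisfy lambda^2 - (trace)*lambda + det = 0
trace = 1 + -2 = -1
det = 1*-2 - 5*4 = -22
discriminant = (-1)^2 - 4*(-22) = 89
spectral radius = max |eigenvalue| = 5.2170

5.2170


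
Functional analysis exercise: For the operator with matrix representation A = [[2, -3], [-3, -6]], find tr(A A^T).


trace(A * A^T) = sum of squares of all entries
= 2^2 + (-3)^2 + (-3)^2 + (-6)^2
= 4 + 9 + 9 + 36
= 58

58


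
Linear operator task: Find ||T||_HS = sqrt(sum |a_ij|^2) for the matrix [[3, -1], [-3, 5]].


The Hilbert-Schmidt norm is sqrt(sum of squares of all entries).
Sum of squares = 3^2 + (-1)^2 + (-3)^2 + 5^2
= 9 + 1 + 9 + 25 = 44
||T||_HS = sqrt(44) = 6.6332

6.6332


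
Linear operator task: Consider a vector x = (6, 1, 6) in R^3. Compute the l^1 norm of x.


The l^1 norm equals the sum of absolute values of all components.
||x||_1 = 6 + 1 + 6
= 13

13.0000


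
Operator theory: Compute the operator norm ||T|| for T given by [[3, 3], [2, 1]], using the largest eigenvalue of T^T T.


A^T A = [[13, 11], [11, 10]]
trace(A^T A) = 23, det(A^T A) = 9
discriminant = 23^2 - 4*9 = 493
Largest eigenvalue of A^T A = (trace + sqrt(disc))/2 = 22.6018
||T|| = sqrt(22.6018) = 4.7541

4.7541


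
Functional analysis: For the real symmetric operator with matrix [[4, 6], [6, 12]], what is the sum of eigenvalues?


For a self-adjoint (symmetric) matrix, the eigenvalues are real.
The sum of eigenvalues equals the trace of the matrix.
trace = 4 + 12 = 16

16


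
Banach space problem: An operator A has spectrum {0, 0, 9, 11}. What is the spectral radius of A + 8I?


Spectrum of A + 8I = {8, 8, 17, 19}
Spectral radius = max |lambda| over the shifted spectrum
= max(8, 8, 17, 19) = 19

19


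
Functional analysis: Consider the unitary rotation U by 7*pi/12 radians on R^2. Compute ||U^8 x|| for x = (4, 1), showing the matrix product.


U is a rotation by theta = 7*pi/12
U^8 = rotation by 8*theta = 56*pi/12 = 8*pi/12 (mod 2*pi)
cos(8*pi/12) = -0.5000, sin(8*pi/12) = 0.8660
U^8 x = (-0.5000 * 4 - 0.8660 * 1, 0.8660 * 4 + -0.5000 * 1)
= (-2.8660, 2.9641)
||U^8 x|| = sqrt((-2.8660)^2 + 2.9641^2) = sqrt(17.0000) = 4.1231

4.1231


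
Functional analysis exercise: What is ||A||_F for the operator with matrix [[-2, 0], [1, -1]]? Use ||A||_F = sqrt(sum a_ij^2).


||A||_F^2 = sum a_ij^2
= (-2)^2 + 0^2 + 1^2 + (-1)^2
= 4 + 0 + 1 + 1 = 6
||A||_F = sqrt(6) = 2.4495

2.4495


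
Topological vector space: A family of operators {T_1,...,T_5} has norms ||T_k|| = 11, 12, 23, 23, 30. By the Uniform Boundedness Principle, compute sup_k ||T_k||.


By the Uniform Boundedness Principle, the supremum of norms is finite.
sup_k ||T_k|| = max(11, 12, 23, 23, 30) = 30

30


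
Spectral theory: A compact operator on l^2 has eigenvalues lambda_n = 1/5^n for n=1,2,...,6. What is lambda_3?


The eigenvalue formula gives lambda_3 = 1/5^3
= 1/125
= 0.0080

0.0080


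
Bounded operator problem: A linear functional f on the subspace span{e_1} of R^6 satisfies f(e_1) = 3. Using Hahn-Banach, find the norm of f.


The norm of f is given by ||f|| = sup_{||x||=1} |f(x)|.
On span{e_1}, ||e_1|| = 1, so ||f|| = |f(e_1)| / ||e_1||
= |3| / 1 = 3.0000

3.0000


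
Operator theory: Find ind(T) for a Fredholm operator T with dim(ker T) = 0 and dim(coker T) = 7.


The Fredholm index is defined as ind(T) = dim(ker T) - dim(coker T)
= 0 - 7
= -7

-7


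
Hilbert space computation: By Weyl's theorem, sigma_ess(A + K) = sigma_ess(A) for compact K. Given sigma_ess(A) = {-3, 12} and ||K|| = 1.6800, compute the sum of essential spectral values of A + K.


By Weyl's theorem, the essential spectrum is invariant under compact perturbations.
sigma_ess(A + K) = sigma_ess(A) = {-3, 12}
Sum = -3 + 12 = 9

9


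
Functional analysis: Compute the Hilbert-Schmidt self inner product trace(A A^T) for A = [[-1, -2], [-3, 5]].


trace(A * A^T) = sum of squares of all entries
= (-1)^2 + (-2)^2 + (-3)^2 + 5^2
= 1 + 4 + 9 + 25
= 39

39


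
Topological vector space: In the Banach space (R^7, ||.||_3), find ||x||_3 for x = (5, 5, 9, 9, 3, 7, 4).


The l^3 norm = (sum |x_i|^3)^(1/3)
Sum of 3th powers = 125 + 125 + 729 + 729 + 27 + 343 + 64 = 2142
||x||_3 = (2142)^(1/3) = 12.8906

12.8906


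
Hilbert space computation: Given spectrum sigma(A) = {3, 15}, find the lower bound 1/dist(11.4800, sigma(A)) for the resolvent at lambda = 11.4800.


dist(11.4800, {3, 15}) = min(|11.4800 - 3|, |11.4800 - 15|)
= min(8.4800, 3.5200) = 3.5200
Resolvent bound = 1/3.5200 = 0.2841

0.2841


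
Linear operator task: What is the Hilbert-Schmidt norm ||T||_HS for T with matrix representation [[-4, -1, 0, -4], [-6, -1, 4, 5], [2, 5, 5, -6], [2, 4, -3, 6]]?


The Hilbert-Schmidt norm is sqrt(sum of squares of all entries).
Sum of squares = (-4)^2 + (-1)^2 + 0^2 + (-4)^2 + (-6)^2 + (-1)^2 + 4^2 + 5^2 + 2^2 + 5^2 + 5^2 + (-6)^2 + 2^2 + 4^2 + (-3)^2 + 6^2
= 16 + 1 + 0 + 16 + 36 + 1 + 16 + 25 + 4 + 25 + 25 + 36 + 4 + 16 + 9 + 36 = 266
||T||_HS = sqrt(266) = 16.3095

16.3095


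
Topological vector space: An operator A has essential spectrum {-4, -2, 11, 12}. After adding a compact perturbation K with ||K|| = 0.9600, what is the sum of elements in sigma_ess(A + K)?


By Weyl's theorem, the essential spectrum is invariant under compact perturbations.
sigma_ess(A + K) = sigma_ess(A) = {-4, -2, 11, 12}
Sum = -4 + -2 + 11 + 12 = 17

17


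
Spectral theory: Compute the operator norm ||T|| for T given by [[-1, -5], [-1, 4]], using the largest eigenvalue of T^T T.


A^T A = [[2, 1], [1, 41]]
trace(A^T A) = 43, det(A^T A) = 81
discriminant = 43^2 - 4*81 = 1525
Largest eigenvalue of A^T A = (trace + sqrt(disc))/2 = 41.0256
||T|| = sqrt(41.0256) = 6.4051

6.4051


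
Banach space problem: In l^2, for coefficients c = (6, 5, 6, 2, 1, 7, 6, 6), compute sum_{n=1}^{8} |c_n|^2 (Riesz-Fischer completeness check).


sum |c_n|^2 = 6^2 + 5^2 + 6^2 + 2^2 + 1^2 + 7^2 + 6^2 + 6^2
= 36 + 25 + 36 + 4 + 1 + 49 + 36 + 36
= 223

223


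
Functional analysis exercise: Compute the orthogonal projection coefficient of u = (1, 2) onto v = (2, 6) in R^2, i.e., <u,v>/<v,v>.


Computing <u,v> = 1*2 + 2*6 = 14
Computing <v,v> = 2^2 + 6^2 = 40
Projection coefficient = 14/40 = 0.3500

0.3500


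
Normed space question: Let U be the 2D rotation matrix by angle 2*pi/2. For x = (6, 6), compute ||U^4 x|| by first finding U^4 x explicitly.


U is a rotation by theta = 2*pi/2
U^4 = rotation by 4*theta = 8*pi/2 = 0*pi/2 (mod 2*pi)
cos(0*pi/2) = 1.0000, sin(0*pi/2) = 0.0000
U^4 x = (1.0000 * 6 - 0.0000 * 6, 0.0000 * 6 + 1.0000 * 6)
= (6.0000, 6.0000)
||U^4 x|| = sqrt(6.0000^2 + 6.0000^2) = sqrt(72.0000) = 8.4853

8.4853


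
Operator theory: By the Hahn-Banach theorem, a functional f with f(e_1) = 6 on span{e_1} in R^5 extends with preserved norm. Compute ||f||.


The norm of f is given by ||f|| = sup_{||x||=1} |f(x)|.
On span{e_1}, ||e_1|| = 1, so ||f|| = |f(e_1)| / ||e_1||
= |6| / 1 = 6.0000

6.0000


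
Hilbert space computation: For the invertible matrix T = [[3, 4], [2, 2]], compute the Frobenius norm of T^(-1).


det(T) = 3*2 - 4*2 = -2
T^(-1) = (1/-2) * [[2, -4], [-2, 3]] = [[-1.0000, 2.0000], [1.0000, -1.5000]]
||T^(-1)||_F^2 = (-1.0000)^2 + 2.0000^2 + 1.0000^2 + (-1.5000)^2 = 8.2500
||T^(-1)||_F = sqrt(8.2500) = 2.8723

2.8723


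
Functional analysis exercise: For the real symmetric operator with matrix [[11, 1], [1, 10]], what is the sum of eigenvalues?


For a self-adjoint (symmetric) matrix, the eigenvalues are real.
The sum of eigenvalues equals the trace of the matrix.
trace = 11 + 10 = 21

21


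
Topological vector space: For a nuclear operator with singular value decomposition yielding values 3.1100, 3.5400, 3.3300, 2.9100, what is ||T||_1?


The nuclear norm is the sum of all singular values.
||T||_1 = 3.1100 + 3.5400 + 3.3300 + 2.9100
= 12.8900

12.8900


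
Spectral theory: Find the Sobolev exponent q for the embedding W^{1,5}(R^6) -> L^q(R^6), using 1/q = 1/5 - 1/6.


Using the Sobolev embedding formula: 1/q = 1/p - k/n
1/q = 1/5 - 1/6 = 1/30
q = 1/(1/30) = 30

30.0000


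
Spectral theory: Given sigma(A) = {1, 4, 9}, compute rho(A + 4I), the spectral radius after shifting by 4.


Spectrum of A + 4I = {5, 8, 13}
Spectral radius = max |lambda| over the shifted spectrum
= max(5, 8, 13) = 13

13


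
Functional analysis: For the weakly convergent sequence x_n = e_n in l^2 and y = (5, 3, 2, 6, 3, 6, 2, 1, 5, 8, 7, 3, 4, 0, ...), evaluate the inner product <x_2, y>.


x_2 = e_2 is the standard basis vector with 1 in position 2.
<x_2, y> = y_2 = 3
As n -> infinity, <x_n, y> -> 0, confirming weak convergence of (x_n) to 0.

3


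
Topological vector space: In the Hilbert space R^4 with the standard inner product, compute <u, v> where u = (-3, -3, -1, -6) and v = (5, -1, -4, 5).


Computing the standard inner product <u, v> = sum u_i * v_i
= -3*5 + -3*-1 + -1*-4 + -6*5
= -15 + 3 + 4 + -30
= -38

-38


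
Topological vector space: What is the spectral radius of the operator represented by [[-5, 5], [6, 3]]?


For a 2x2 matrix, eigenvalues satisfy lambda^2 - (trace)*lambda + det = 0
trace = -5 + 3 = -2
det = -5*3 - 5*6 = -45
discriminant = (-2)^2 - 4*(-45) = 184
spectral radius = max |eigenvalue| = 7.7823

7.7823


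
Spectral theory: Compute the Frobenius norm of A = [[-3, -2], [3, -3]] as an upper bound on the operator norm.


||A||_F^2 = sum a_ij^2
= (-3)^2 + (-2)^2 + 3^2 + (-3)^2
= 9 + 4 + 9 + 9 = 31
||A||_F = sqrt(31) = 5.5678

5.5678


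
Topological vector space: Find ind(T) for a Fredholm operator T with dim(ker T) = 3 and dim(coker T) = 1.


The Fredholm index is defined as ind(T) = dim(ker T) - dim(coker T)
= 3 - 1
= 2

2


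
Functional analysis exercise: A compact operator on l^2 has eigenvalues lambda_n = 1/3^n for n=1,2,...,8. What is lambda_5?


The eigenvalue formula gives lambda_5 = 1/3^5
= 1/243
= 0.0041

0.0041


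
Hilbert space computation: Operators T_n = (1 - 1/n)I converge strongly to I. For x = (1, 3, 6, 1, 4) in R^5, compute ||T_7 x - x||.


T_7 x - x = (1 - 1/7)x - x = -x/7
||x|| = sqrt(63) = 7.9373
||T_7 x - x|| = ||x||/7 = 7.9373/7 = 1.1339

1.1339


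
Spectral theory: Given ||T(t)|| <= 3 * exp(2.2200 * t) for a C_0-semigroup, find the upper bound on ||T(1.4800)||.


||T(1.4800)|| <= 3 * exp(2.2200 * 1.4800)
= 3 * exp(3.2856)
= 3 * 26.7250
= 80.1750

80.1750


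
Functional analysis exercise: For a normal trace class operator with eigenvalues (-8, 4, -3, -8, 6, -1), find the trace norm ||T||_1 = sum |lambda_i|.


For a normal operator, singular values equal |eigenvalues|.
Trace norm = sum |lambda_i| = 8 + 4 + 3 + 8 + 6 + 1
= 30

30


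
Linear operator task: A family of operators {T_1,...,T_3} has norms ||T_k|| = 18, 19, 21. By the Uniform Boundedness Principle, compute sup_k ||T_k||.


By the Uniform Boundedness Principle, the supremum of norms is finite.
sup_k ||T_k|| = max(18, 19, 21) = 21

21


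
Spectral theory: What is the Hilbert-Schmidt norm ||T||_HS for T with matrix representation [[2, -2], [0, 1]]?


The Hilbert-Schmidt norm is sqrt(sum of squares of all entries).
Sum of squares = 2^2 + (-2)^2 + 0^2 + 1^2
= 4 + 4 + 0 + 1 = 9
||T||_HS = sqrt(9) = 3.0000

3.0000


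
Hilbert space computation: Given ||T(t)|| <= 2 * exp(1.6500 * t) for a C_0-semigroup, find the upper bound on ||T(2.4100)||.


||T(2.4100)|| <= 2 * exp(1.6500 * 2.4100)
= 2 * exp(3.9765)
= 2 * 53.3301
= 106.6601

106.6601


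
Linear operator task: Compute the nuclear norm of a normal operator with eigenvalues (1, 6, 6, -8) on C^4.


For a normal operator, singular values equal |eigenvalues|.
Trace norm = sum |lambda_i| = 1 + 6 + 6 + 8
= 21

21


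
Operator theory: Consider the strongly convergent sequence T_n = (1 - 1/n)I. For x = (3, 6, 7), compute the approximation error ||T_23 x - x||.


T_23 x - x = (1 - 1/23)x - x = -x/23
||x|| = sqrt(94) = 9.6954
||T_23 x - x|| = ||x||/23 = 9.6954/23 = 0.4215

0.4215


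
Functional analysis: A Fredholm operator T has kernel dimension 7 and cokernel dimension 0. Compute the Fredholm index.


The Fredholm index is defined as ind(T) = dim(ker T) - dim(coker T)
= 7 - 0
= 7

7


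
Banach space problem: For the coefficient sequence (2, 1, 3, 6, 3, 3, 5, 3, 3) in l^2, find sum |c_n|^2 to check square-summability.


sum |c_n|^2 = 2^2 + 1^2 + 3^2 + 6^2 + 3^2 + 3^2 + 5^2 + 3^2 + 3^2
= 4 + 1 + 9 + 36 + 9 + 9 + 25 + 9 + 9
= 111

111


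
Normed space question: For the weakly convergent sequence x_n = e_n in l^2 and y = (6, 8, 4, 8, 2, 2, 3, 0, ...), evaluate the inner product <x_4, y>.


x_4 = e_4 is the standard basis vector with 1 in position 4.
<x_4, y> = y_4 = 8
As n -> infinity, <x_n, y> -> 0, confirming weak convergence of (x_n) to 0.

8


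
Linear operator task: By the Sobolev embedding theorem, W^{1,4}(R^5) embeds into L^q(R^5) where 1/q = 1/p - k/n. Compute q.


Using the Sobolev embedding formula: 1/q = 1/p - k/n
1/q = 1/4 - 1/5 = 1/20
q = 1/(1/20) = 20

20.0000


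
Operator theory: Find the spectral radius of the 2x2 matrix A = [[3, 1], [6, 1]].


For a 2x2 matrix, eigenvalues satisfy lambda^2 - (trace)*lambda + det = 0
trace = 3 + 1 = 4
det = 3*1 - 1*6 = -3
discriminant = 4^2 - 4*(-3) = 28
spectral radius = max |eigenvalue| = 4.6458

4.6458


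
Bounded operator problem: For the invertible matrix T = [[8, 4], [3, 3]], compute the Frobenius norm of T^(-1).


det(T) = 8*3 - 4*3 = 12
T^(-1) = (1/12) * [[3, -4], [-3, 8]] = [[0.2500, -0.3333], [-0.2500, 0.6667]]
||T^(-1)||_F^2 = 0.2500^2 + (-0.3333)^2 + (-0.2500)^2 + 0.6667^2 = 0.6806
||T^(-1)||_F = sqrt(0.6806) = 0.8250

0.8250


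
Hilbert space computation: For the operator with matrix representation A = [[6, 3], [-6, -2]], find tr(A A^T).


trace(A * A^T) = sum of squares of all entries
= 6^2 + 3^2 + (-6)^2 + (-2)^2
= 36 + 9 + 36 + 4
= 85

85


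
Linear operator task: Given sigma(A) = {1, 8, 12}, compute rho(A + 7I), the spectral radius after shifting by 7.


Spectrum of A + 7I = {8, 15, 19}
Spectral radius = max |lambda| over the shifted spectrum
= max(8, 15, 19) = 19

19


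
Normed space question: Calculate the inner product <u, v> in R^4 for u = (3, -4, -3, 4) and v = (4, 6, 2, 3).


Computing the standard inner product <u, v> = sum u_i * v_i
= 3*4 + -4*6 + -3*2 + 4*3
= 12 + -24 + -6 + 12
= -6

-6


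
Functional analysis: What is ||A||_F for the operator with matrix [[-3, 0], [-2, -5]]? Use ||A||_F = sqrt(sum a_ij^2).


||A||_F^2 = sum a_ij^2
= (-3)^2 + 0^2 + (-2)^2 + (-5)^2
= 9 + 0 + 4 + 25 = 38
||A||_F = sqrt(38) = 6.1644

6.1644


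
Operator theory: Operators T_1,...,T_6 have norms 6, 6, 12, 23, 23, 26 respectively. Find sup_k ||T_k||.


By the Uniform Boundedness Principle, the supremum of norms is finite.
sup_k ||T_k|| = max(6, 6, 12, 23, 23, 26) = 26

26


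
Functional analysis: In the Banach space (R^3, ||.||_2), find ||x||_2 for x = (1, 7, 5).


The l^2 norm = (sum |x_i|^2)^(1/2)
Sum of 2th powers = 1 + 49 + 25 = 75
||x||_2 = (75)^(1/2) = 8.6603

8.6603


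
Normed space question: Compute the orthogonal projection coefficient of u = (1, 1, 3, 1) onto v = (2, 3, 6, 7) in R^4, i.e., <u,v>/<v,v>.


Computing <u,v> = 1*2 + 1*3 + 3*6 + 1*7 = 30
Computing <v,v> = 2^2 + 3^2 + 6^2 + 7^2 = 98
Projection coefficient = 30/98 = 0.3061

0.3061
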